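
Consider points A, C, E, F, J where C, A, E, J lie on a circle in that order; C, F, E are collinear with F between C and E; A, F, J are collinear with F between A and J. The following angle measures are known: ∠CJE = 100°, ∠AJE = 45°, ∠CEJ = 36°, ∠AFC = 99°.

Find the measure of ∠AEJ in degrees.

1. ∠ECJ = 44°  [△CEJ]
2. ∠EAJ = 44°  [same arc EJ]
3. ∠AEJ = 91°  [△AEJ]

∠AEJ = 91°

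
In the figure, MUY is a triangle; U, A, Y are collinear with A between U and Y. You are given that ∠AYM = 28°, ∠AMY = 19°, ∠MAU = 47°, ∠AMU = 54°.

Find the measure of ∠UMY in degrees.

1. ∠MYU = 28°  [A on ray YU]
2. ∠AUM = 79°  [△MUA]
3. ∠MUY = 79°  [A on ray UY]
4. ∠UMY = 73°  [△MUY]

∠UMY = 73°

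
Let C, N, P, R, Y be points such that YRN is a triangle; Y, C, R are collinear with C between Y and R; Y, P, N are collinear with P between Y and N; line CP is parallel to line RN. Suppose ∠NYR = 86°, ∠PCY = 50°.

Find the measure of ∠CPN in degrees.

∠CPN = 136°

1. ∠CYP = 86°  [C on YR, P on YN]
2. ∠CPY = 44°  [△YCP]
3. ∠CPN = 136°  [linear pair at P on YN]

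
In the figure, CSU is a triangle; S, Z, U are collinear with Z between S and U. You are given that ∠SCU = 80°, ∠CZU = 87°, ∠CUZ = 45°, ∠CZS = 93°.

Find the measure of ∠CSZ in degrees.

∠CSZ = 55°

1. ∠CUS = 45°  [Z on ray US]
2. ∠CSU = 55°  [△CSU]
3. ∠CSZ = 55°  [Z on ray SU]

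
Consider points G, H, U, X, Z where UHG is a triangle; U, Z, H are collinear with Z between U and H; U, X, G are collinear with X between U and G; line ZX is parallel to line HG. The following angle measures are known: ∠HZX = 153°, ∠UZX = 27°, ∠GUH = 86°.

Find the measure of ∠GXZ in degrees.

1. ∠GHU = 27°  [ZX∥HG, corresponding at Z]
2. ∠HGU = 67°  [△UHG]
3. ∠UXZ = 67°  [ZX∥HG, corresponding at X]
4. ∠GXZ = 113°  [linear pair at X on UG]

∠GXZ = 113°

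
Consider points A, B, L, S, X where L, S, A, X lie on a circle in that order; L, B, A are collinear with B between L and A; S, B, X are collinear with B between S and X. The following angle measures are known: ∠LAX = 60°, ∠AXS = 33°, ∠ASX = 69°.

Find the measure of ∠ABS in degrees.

∠ABS = 93°

1. ∠LSX = 60°  [same arc LX]
2. ∠ALS = 33°  [same arc SA]
3. ∠LBS = 87°  [△LBS]
4. ∠ABS = 93°  [linear pair at B on LA]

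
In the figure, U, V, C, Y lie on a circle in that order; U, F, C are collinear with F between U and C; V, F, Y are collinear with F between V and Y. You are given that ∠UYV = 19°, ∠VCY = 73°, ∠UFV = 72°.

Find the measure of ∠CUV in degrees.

1. ∠VUY = 107°  [cyclic UVCY, opposite ∠U+∠C]
2. ∠UVY = 54°  [△UVY]
3. ∠CUV = 54°  [△UFV]

∠CUV = 54°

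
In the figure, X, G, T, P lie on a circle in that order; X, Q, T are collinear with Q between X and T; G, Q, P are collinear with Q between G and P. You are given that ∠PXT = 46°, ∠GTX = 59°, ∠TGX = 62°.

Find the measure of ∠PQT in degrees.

∠PQT = 105°

1. ∠GPX = 59°  [same arc XG]
2. ∠PQX = 75°  [△XQP]
3. ∠PQT = 105°  [linear pair at Q on XT]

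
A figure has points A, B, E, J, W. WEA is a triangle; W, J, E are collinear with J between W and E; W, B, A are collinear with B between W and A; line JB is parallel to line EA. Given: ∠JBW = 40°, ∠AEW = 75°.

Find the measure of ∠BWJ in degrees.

∠BWJ = 65°

1. ∠EAW = 40°  [JB∥EA, corresponding at B]
2. ∠AWE = 65°  [△WEA]
3. ∠BWJ = 65°  [J on WE, B on WA]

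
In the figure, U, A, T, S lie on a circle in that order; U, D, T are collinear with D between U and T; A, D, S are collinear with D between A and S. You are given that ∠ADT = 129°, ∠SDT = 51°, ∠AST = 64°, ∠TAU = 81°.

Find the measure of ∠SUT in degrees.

∠SUT = 16°

1. ∠STU = 65°  [△TDS]
2. ∠TSU = 99°  [cyclic UATS, opposite ∠A+∠S]
3. ∠SUT = 16°  [△UTS]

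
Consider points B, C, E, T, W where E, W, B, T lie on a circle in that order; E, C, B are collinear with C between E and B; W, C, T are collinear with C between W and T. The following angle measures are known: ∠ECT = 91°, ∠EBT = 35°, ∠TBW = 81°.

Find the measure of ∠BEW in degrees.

1. ∠BCW = 91°  [vertical angles at C]
2. ∠EWT = 35°  [same arc ET]
3. ∠ECW = 89°  [linear pair at C on EB]
4. ∠BEW = 56°  [△ECW]

∠BEW = 56°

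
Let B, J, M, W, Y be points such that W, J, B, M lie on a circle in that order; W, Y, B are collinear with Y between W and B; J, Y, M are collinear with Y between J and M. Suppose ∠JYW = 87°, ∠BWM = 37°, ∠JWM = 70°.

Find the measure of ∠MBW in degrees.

∠MBW = 60°

1. ∠BYM = 87°  [vertical angles at Y]
2. ∠BJM = 37°  [same arc BM]
3. ∠JBM = 110°  [cyclic WJBM, opposite ∠W+∠B]
4. ∠BMJ = 33°  [△JBM]
5. ∠MBW = 60°  [△BYM]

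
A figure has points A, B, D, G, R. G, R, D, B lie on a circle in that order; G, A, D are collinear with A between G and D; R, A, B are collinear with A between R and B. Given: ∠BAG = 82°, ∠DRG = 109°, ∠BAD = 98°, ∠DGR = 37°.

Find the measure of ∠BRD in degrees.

1. ∠DAR = 82°  [vertical angles at A]
2. ∠GDR = 34°  [△GRD]
3. ∠BRD = 64°  [△RAD]

∠BRD = 64°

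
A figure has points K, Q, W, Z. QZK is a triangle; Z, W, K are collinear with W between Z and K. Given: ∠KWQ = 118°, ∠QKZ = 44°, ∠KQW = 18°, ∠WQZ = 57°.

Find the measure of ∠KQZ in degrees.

∠KQZ = 75°

1. ∠QWZ = 62°  [linear pair at W on ZK]
2. ∠QZW = 61°  [△QZW]
3. ∠KZQ = 61°  [W on ray ZK]
4. ∠KQZ = 75°  [△QZK]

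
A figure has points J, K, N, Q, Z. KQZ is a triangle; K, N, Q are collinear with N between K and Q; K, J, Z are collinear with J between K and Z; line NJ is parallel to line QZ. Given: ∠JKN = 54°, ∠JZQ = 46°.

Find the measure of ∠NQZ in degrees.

1. ∠QKZ = 54°  [N on KQ, J on KZ]
2. ∠KZQ = 46°  [J on ray ZK]
3. ∠KQZ = 80°  [△KQZ]
4. ∠NQZ = 80°  [N on ray QK]

∠NQZ = 80°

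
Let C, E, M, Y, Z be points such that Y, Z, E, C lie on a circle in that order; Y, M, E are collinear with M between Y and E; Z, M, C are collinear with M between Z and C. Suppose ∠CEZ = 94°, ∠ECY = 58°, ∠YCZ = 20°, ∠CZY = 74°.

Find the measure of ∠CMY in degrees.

1. ∠CEY = 74°  [same arc YC]
2. ∠CYE = 48°  [△YEC]
3. ∠CMY = 112°  [△YMC]

∠CMY = 112°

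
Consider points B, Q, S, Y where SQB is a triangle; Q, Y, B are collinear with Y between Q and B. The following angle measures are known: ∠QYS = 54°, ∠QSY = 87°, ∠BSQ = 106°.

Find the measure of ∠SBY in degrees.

1. ∠SQY = 39°  [△SQY]
2. ∠BQS = 39°  [Y on ray QB]
3. ∠QBS = 35°  [△SQB]
4. ∠SBY = 35°  [Y on ray BQ]

∠SBY = 35°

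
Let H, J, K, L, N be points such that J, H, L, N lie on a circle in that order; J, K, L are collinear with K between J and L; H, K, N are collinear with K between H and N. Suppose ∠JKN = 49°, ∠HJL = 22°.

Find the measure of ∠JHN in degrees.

1. ∠HKL = 49°  [vertical angles at K]
2. ∠HKJ = 131°  [linear pair at K on JL]
3. ∠JHN = 27°  [△JKH]

∠JHN = 27°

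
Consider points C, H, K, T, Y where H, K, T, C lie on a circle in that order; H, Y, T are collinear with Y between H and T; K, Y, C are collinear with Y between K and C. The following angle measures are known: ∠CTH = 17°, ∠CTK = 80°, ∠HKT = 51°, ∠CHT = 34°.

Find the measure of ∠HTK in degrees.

1. ∠CKH = 17°  [same arc HC]
2. ∠CHK = 100°  [cyclic HKTC, opposite ∠H+∠T]
3. ∠HCK = 63°  [△HKC]
4. ∠HTK = 63°  [same arc HK]

∠HTK = 63°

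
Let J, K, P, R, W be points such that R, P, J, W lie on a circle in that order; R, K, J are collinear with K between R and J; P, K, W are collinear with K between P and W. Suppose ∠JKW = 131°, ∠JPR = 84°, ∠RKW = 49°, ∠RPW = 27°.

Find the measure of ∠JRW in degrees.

1. ∠JWR = 96°  [cyclic RPJW, opposite ∠P+∠W]
2. ∠RJW = 27°  [same arc RW]
3. ∠JRW = 57°  [△RJW]

∠JRW = 57°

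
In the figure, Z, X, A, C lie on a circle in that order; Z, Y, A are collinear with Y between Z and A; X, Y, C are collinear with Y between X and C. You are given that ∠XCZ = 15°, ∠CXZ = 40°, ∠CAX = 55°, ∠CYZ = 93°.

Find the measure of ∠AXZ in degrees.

1. ∠AZC = 72°  [△ZYC]
2. ∠CAZ = 40°  [same arc ZC]
3. ∠ACZ = 68°  [△ZAC]
4. ∠AXZ = 112°  [cyclic ZXAC, opposite ∠X+∠C]

∠AXZ = 112°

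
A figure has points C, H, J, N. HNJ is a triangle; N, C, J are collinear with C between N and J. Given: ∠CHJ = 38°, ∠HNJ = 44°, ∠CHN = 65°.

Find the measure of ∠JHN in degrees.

∠JHN = 103°

1. ∠CNH = 44°  [C on ray NJ]
2. ∠HCN = 71°  [△HNC]
3. ∠HCJ = 109°  [linear pair at C on NJ]
4. ∠CJH = 33°  [△HCJ]
5. ∠HJN = 33°  [C on ray JN]
6. ∠JHN = 103°  [△HNJ]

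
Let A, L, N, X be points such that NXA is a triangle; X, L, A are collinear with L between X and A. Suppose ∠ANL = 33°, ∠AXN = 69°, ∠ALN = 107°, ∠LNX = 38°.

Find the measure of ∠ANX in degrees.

1. ∠LAN = 40°  [△NLA]
2. ∠NAX = 40°  [L on ray AX]
3. ∠ANX = 71°  [△NXA]

∠ANX = 71°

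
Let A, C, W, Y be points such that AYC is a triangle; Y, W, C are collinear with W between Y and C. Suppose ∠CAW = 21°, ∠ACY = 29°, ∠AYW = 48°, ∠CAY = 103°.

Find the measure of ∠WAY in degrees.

∠WAY = 82°

1. ∠ACW = 29°  [W on ray CY]
2. ∠AWC = 130°  [△AWC]
3. ∠AWY = 50°  [linear pair at W on YC]
4. ∠WAY = 82°  [△AYW]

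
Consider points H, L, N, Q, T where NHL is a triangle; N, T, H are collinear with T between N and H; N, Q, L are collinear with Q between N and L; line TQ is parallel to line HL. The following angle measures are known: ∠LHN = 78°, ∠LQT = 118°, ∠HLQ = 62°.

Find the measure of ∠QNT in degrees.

1. ∠NTQ = 78°  [TQ∥HL, corresponding at T]
2. ∠NQT = 62°  [linear pair at Q on NL]
3. ∠QNT = 40°  [△NTQ]

∠QNT = 40°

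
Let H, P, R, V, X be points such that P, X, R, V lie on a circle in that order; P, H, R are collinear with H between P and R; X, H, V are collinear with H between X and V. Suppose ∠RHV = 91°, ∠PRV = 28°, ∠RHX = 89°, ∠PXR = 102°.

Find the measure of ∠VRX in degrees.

∠VRX = 45°

1. ∠RVX = 61°  [△RHV]
2. ∠PVR = 78°  [cyclic PXRV, opposite ∠X+∠V]
3. ∠RPV = 74°  [△PRV]
4. ∠RXV = 74°  [same arc RV]
5. ∠VRX = 45°  [△XRV]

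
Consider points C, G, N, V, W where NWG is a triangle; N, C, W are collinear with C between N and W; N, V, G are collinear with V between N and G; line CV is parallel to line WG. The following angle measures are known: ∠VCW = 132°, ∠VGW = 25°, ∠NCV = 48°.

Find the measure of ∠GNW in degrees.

1. ∠NGW = 25°  [V on ray GN]
2. ∠GWN = 48°  [CV∥WG, corresponding at C]
3. ∠GNW = 107°  [△NWG]

∠GNW = 107°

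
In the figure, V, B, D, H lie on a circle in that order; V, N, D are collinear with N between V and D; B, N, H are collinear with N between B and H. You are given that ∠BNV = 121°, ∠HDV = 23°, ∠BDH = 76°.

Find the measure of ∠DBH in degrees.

∠DBH = 68°

1. ∠DNH = 121°  [vertical angles at N]
2. ∠BHD = 36°  [△DNH]
3. ∠DBH = 68°  [△BDH]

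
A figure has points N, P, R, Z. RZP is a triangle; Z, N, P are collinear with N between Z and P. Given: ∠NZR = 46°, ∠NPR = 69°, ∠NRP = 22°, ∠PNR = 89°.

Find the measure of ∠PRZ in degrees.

∠PRZ = 65°

1. ∠PZR = 46°  [N on ray ZP]
2. ∠RPZ = 69°  [N on ray PZ]
3. ∠PRZ = 65°  [△RZP]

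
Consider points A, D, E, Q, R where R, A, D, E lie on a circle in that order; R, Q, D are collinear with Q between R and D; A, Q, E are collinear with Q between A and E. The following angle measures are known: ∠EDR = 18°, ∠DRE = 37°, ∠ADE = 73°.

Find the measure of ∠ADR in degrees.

∠ADR = 55°

1. ∠EAR = 18°  [same arc RE]
2. ∠ARE = 107°  [cyclic RADE, opposite ∠R+∠D]
3. ∠AER = 55°  [△RAE]
4. ∠ADR = 55°  [same arc RA]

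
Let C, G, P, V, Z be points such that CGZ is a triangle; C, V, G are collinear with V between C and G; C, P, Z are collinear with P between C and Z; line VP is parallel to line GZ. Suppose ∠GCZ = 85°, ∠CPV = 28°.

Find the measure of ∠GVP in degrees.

1. ∠PCV = 85°  [V on CG, P on CZ]
2. ∠CVP = 67°  [△CVP]
3. ∠GVP = 113°  [linear pair at V on CG]

∠GVP = 113°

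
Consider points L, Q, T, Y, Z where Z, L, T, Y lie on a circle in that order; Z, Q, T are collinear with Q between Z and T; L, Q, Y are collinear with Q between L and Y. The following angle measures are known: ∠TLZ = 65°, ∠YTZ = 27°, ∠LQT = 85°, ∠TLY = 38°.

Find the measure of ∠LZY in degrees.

1. ∠TYZ = 115°  [cyclic ZLTY, opposite ∠L+∠Y]
2. ∠YLZ = 27°  [same arc ZY]
3. ∠TZY = 38°  [△ZTY]
4. ∠YQZ = 85°  [vertical angles at Q]
5. ∠LYZ = 57°  [△ZQY]
6. ∠LZY = 96°  [△ZLY]

∠LZY = 96°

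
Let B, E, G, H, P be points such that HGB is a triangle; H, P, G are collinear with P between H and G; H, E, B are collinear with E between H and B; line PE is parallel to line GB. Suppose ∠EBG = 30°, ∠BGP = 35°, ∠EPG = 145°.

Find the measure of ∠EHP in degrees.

∠EHP = 115°

1. ∠GBH = 30°  [E on ray BH]
2. ∠EPH = 35°  [linear pair at P on HG]
3. ∠HEP = 30°  [PE∥GB, corresponding at E]
4. ∠EHP = 115°  [△HPE]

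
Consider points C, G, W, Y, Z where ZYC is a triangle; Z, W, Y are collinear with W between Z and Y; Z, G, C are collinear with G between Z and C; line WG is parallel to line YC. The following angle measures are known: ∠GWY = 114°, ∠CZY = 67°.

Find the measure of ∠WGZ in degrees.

1. ∠GWZ = 66°  [linear pair at W on ZY]
2. ∠GZW = 67°  [W on ZY, G on ZC]
3. ∠WGZ = 47°  [△ZWG]

∠WGZ = 47°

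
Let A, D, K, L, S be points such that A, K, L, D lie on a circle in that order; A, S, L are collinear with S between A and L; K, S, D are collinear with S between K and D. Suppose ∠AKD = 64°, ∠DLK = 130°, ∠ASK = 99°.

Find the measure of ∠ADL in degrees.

1. ∠ALD = 64°  [same arc AD]
2. ∠DAK = 50°  [cyclic AKLD, opposite ∠A+∠L]
3. ∠DSL = 99°  [vertical angles at S]
4. ∠ADK = 66°  [△AKD]
5. ∠ASD = 81°  [linear pair at S on AL]
6. ∠DAL = 33°  [△ASD]
7. ∠ADL = 83°  [△ALD]

∠ADL = 83°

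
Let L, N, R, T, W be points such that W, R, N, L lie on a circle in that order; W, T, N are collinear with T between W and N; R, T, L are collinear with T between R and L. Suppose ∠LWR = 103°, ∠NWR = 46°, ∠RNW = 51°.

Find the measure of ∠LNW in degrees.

1. ∠LNR = 77°  [cyclic WRNL, opposite ∠W+∠N]
2. ∠NLR = 46°  [same arc RN]
3. ∠NRW = 83°  [△WRN]
4. ∠LRN = 57°  [△RNL]
5. ∠NLW = 97°  [cyclic WRNL, opposite ∠R+∠L]
6. ∠LWN = 57°  [same arc NL]
7. ∠LNW = 26°  [△WNL]

∠LNW = 26°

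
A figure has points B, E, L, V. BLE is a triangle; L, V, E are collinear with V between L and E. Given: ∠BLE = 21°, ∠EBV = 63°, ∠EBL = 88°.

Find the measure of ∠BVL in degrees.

∠BVL = 134°

1. ∠BEL = 71°  [△BLE]
2. ∠BEV = 71°  [V on ray EL]
3. ∠BVE = 46°  [△BVE]
4. ∠BVL = 134°  [linear pair at V on LE]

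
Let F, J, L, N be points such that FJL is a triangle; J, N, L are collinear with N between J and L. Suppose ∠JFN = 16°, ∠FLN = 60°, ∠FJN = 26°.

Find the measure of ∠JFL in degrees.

1. ∠FLJ = 60°  [N on ray LJ]
2. ∠FJL = 26°  [N on ray JL]
3. ∠JFL = 94°  [△FJL]

∠JFL = 94°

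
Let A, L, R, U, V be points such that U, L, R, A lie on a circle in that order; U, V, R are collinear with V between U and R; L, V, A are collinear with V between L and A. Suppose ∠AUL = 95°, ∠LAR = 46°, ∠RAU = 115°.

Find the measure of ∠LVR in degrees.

1. ∠ARL = 85°  [cyclic ULRA, opposite ∠U+∠R]
2. ∠LUR = 46°  [same arc LR]
3. ∠ALR = 49°  [△LRA]
4. ∠RLU = 65°  [cyclic ULRA, opposite ∠L+∠A]
5. ∠LRU = 69°  [△ULR]
6. ∠LVR = 62°  [△LVR]

∠LVR = 62°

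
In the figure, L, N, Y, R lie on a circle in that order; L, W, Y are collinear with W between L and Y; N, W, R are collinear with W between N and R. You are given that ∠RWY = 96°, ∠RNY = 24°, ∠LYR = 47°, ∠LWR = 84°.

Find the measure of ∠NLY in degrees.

∠NLY = 37°

1. ∠LWN = 96°  [vertical angles at W]
2. ∠LNR = 47°  [same arc LR]
3. ∠NLY = 37°  [△LWN]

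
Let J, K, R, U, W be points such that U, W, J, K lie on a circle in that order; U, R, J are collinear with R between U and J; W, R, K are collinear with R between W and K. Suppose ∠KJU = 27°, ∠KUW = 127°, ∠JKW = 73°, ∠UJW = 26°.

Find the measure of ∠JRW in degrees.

∠JRW = 100°

1. ∠KJW = 53°  [cyclic UWJK, opposite ∠U+∠J]
2. ∠JWK = 54°  [△WJK]
3. ∠JRW = 100°  [△WRJ]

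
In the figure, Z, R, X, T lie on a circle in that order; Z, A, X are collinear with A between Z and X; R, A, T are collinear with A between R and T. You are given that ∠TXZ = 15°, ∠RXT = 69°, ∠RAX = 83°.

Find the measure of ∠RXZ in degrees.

1. ∠TRZ = 15°  [same arc ZT]
2. ∠RZT = 111°  [cyclic ZRXT, opposite ∠Z+∠X]
3. ∠RTZ = 54°  [△ZRT]
4. ∠RXZ = 54°  [same arc ZR]

∠RXZ = 54°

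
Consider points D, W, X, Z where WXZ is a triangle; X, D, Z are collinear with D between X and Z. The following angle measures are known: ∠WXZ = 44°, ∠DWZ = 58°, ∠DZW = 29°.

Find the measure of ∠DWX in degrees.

∠DWX = 49°

1. ∠DXW = 44°  [D on ray XZ]
2. ∠WDZ = 93°  [△WDZ]
3. ∠WDX = 87°  [linear pair at D on XZ]
4. ∠DWX = 49°  [△WXD]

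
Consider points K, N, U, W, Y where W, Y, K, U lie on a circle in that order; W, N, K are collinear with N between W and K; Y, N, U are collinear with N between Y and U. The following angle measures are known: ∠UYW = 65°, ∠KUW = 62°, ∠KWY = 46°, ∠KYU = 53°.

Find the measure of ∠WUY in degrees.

∠WUY = 16°

1. ∠KYW = 118°  [cyclic WYKU, opposite ∠Y+∠U]
2. ∠WKY = 16°  [△WYK]
3. ∠WUY = 16°  [same arc WY]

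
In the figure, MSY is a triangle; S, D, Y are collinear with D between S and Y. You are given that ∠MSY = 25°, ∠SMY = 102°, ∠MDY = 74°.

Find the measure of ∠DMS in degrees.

1. ∠DSM = 25°  [D on ray SY]
2. ∠MDS = 106°  [linear pair at D on SY]
3. ∠DMS = 49°  [△MSD]

∠DMS = 49°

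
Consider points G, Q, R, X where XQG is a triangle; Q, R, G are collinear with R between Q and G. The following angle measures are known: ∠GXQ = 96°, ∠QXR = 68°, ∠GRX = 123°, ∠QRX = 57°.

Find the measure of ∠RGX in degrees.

1. ∠RQX = 55°  [△XQR]
2. ∠GQX = 55°  [R on ray QG]
3. ∠QGX = 29°  [△XQG]
4. ∠RGX = 29°  [R on ray GQ]

∠RGX = 29°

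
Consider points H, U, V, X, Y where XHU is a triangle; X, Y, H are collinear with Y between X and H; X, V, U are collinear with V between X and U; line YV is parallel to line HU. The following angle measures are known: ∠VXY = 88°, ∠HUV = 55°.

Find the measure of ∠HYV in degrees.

∠HYV = 143°

1. ∠HXU = 88°  [Y on XH, V on XU]
2. ∠HUX = 55°  [V on ray UX]
3. ∠UHX = 37°  [△XHU]
4. ∠VYX = 37°  [YV∥HU, corresponding at Y]
5. ∠HYV = 143°  [linear pair at Y on XH]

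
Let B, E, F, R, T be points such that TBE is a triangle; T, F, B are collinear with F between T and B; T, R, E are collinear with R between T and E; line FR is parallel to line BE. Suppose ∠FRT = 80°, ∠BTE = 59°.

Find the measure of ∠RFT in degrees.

∠RFT = 41°

1. ∠BET = 80°  [FR∥BE, corresponding at R]
2. ∠EBT = 41°  [△TBE]
3. ∠RFT = 41°  [FR∥BE, corresponding at F]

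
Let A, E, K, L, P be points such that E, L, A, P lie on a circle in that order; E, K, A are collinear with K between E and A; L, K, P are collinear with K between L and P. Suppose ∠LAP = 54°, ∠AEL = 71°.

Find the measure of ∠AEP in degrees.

∠AEP = 55°

1. ∠APL = 71°  [same arc LA]
2. ∠ALP = 55°  [△LAP]
3. ∠AEP = 55°  [same arc AP]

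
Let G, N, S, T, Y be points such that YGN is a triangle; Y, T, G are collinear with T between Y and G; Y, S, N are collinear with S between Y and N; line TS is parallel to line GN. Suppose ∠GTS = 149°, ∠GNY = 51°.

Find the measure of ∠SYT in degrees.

∠SYT = 98°

1. ∠STY = 31°  [linear pair at T on YG]
2. ∠TSY = 51°  [TS∥GN, corresponding at S]
3. ∠SYT = 98°  [△YTS]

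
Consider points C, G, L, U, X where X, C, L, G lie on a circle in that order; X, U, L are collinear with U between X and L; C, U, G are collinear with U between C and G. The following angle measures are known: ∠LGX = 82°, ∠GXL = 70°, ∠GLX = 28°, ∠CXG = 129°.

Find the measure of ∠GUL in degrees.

1. ∠GCL = 70°  [same arc LG]
2. ∠CLG = 51°  [cyclic XCLG, opposite ∠X+∠L]
3. ∠CGL = 59°  [△CLG]
4. ∠GUL = 93°  [△LUG]

∠GUL = 93°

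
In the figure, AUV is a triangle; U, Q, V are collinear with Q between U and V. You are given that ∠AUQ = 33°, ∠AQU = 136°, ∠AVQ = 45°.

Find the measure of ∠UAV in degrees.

∠UAV = 102°

1. ∠AUV = 33°  [Q on ray UV]
2. ∠AVU = 45°  [Q on ray VU]
3. ∠UAV = 102°  [△AUV]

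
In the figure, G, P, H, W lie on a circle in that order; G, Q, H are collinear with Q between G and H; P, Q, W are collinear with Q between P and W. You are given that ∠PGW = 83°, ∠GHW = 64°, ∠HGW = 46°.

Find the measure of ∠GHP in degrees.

∠GHP = 33°

1. ∠GPW = 64°  [same arc GW]
2. ∠GWP = 33°  [△GPW]
3. ∠GHP = 33°  [same arc GP]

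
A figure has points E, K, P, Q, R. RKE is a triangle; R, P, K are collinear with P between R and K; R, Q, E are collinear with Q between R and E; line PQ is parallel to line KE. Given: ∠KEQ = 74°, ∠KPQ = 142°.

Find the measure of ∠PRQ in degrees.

1. ∠KER = 74°  [Q on ray ER]
2. ∠QPR = 38°  [linear pair at P on RK]
3. ∠PQR = 74°  [PQ∥KE, corresponding at Q]
4. ∠PRQ = 68°  [△RPQ]

∠PRQ = 68°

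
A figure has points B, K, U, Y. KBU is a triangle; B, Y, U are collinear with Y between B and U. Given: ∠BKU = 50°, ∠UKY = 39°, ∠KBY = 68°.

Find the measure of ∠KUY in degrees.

∠KUY = 62°

1. ∠KBU = 68°  [Y on ray BU]
2. ∠BUK = 62°  [△KBU]
3. ∠KUY = 62°  [Y on ray UB]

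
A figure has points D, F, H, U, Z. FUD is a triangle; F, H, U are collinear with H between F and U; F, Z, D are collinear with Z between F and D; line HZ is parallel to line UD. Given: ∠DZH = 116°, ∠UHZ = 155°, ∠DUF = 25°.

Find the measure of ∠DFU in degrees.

1. ∠FZH = 64°  [linear pair at Z on FD]
2. ∠FHZ = 25°  [linear pair at H on FU]
3. ∠HFZ = 91°  [△FHZ]
4. ∠DFU = 91°  [H on FU, Z on FD]

∠DFU = 91°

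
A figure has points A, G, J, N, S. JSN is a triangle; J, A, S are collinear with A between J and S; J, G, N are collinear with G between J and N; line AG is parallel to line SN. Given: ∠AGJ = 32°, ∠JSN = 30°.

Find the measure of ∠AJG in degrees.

1. ∠JNS = 32°  [AG∥SN, corresponding at G]
2. ∠NJS = 118°  [△JSN]
3. ∠AJG = 118°  [A on JS, G on JN]

∠AJG = 118°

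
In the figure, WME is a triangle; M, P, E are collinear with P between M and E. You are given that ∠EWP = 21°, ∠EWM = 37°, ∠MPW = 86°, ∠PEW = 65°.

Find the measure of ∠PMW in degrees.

∠PMW = 78°

1. ∠MEW = 65°  [P on ray EM]
2. ∠EMW = 78°  [△WME]
3. ∠PMW = 78°  [P on ray ME]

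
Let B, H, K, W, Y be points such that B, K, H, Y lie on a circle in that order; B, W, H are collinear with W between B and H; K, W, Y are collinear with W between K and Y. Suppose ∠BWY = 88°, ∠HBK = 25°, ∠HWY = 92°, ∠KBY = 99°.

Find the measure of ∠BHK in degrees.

1. ∠HWK = 88°  [vertical angles at W]
2. ∠HYK = 25°  [same arc KH]
3. ∠KHY = 81°  [cyclic BKHY, opposite ∠B+∠H]
4. ∠HKY = 74°  [△KHY]
5. ∠BHK = 18°  [△KWH]

∠BHK = 18°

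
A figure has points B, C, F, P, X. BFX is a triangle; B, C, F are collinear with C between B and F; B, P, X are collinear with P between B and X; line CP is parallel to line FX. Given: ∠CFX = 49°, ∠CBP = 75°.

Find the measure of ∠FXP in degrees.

∠FXP = 56°

1. ∠BFX = 49°  [C on ray FB]
2. ∠FBX = 75°  [C on BF, P on BX]
3. ∠BXF = 56°  [△BFX]
4. ∠FXP = 56°  [P on ray XB]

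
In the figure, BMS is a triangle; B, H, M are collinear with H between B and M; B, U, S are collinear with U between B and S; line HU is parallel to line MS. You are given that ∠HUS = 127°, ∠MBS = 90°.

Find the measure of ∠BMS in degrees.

∠BMS = 37°

1. ∠BUH = 53°  [linear pair at U on BS]
2. ∠HBU = 90°  [H on BM, U on BS]
3. ∠BHU = 37°  [△BHU]
4. ∠BMS = 37°  [HU∥MS, corresponding at H]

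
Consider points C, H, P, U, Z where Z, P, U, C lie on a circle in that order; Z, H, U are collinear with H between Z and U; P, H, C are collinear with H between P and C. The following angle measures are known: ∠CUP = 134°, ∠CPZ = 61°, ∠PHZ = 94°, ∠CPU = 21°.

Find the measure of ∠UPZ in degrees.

1. ∠PZU = 25°  [△ZHP]
2. ∠PHU = 86°  [linear pair at H on ZU]
3. ∠PUZ = 73°  [△PHU]
4. ∠UPZ = 82°  [△ZPU]

∠UPZ = 82°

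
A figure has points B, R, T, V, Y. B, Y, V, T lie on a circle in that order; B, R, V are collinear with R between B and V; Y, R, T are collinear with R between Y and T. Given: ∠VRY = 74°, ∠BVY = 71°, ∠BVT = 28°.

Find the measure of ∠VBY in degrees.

∠VBY = 46°

1. ∠BRY = 106°  [linear pair at R on BV]
2. ∠BYT = 28°  [same arc BT]
3. ∠VBY = 46°  [△BRY]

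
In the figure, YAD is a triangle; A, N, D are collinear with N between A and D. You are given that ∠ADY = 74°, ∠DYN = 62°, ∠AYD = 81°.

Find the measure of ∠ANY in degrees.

1. ∠NDY = 74°  [N on ray DA]
2. ∠DNY = 44°  [△YND]
3. ∠ANY = 136°  [linear pair at N on AD]

∠ANY = 136°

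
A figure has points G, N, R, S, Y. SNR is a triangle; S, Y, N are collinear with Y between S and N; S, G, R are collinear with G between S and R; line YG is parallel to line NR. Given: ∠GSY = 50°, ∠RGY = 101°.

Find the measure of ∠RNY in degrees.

1. ∠SGY = 79°  [linear pair at G on SR]
2. ∠GYS = 51°  [△SYG]
3. ∠GYN = 129°  [linear pair at Y on SN]
4. ∠RNY = 51°  [YG∥NR, co-interior at N–Y]

∠RNY = 51°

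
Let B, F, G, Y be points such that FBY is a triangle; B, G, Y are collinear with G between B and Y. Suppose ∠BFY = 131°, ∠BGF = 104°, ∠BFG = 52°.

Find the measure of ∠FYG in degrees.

1. ∠FBG = 24°  [△FBG]
2. ∠FBY = 24°  [G on ray BY]
3. ∠BYF = 25°  [△FBY]
4. ∠FYG = 25°  [G on ray YB]

∠FYG = 25°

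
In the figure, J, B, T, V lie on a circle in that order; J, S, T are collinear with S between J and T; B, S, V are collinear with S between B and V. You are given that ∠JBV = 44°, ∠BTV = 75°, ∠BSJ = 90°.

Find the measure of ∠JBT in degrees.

1. ∠BJT = 46°  [△JSB]
2. ∠BJV = 105°  [cyclic JBTV, opposite ∠J+∠T]
3. ∠BVJ = 31°  [△JBV]
4. ∠BTJ = 31°  [same arc JB]
5. ∠JBT = 103°  [△JBT]

∠JBT = 103°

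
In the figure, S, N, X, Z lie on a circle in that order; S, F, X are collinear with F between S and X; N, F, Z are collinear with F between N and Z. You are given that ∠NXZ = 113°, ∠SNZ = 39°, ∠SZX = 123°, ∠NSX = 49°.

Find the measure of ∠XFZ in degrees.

1. ∠SXZ = 39°  [same arc SZ]
2. ∠NZX = 49°  [same arc NX]
3. ∠XFZ = 92°  [△XFZ]

∠XFZ = 92°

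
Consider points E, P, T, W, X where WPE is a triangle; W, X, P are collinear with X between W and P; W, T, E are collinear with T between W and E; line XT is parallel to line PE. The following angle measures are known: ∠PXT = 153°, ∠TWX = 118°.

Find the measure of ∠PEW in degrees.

∠PEW = 35°

1. ∠TXW = 27°  [linear pair at X on WP]
2. ∠WTX = 35°  [△WXT]
3. ∠PEW = 35°  [XT∥PE, corresponding at T]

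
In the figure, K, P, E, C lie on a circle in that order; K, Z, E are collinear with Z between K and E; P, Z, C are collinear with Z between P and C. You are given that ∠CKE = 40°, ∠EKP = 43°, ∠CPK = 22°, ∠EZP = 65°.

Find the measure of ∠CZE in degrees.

∠CZE = 115°

1. ∠ECP = 43°  [same arc PE]
2. ∠CEK = 22°  [same arc KC]
3. ∠CZE = 115°  [△EZC]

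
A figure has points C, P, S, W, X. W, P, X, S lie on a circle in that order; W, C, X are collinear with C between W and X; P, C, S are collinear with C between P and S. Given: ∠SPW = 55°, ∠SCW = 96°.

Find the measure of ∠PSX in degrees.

∠PSX = 41°

1. ∠SXW = 55°  [same arc WS]
2. ∠SCX = 84°  [linear pair at C on WX]
3. ∠PSX = 41°  [△XCS]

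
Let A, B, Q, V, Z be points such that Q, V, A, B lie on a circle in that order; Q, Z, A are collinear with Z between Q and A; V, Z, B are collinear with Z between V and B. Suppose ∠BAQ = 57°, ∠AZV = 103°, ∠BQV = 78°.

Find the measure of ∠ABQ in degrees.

1. ∠BVQ = 57°  [same arc QB]
2. ∠BZQ = 103°  [vertical angles at Z]
3. ∠QBV = 45°  [△QVB]
4. ∠AQB = 32°  [△QZB]
5. ∠ABQ = 91°  [△QAB]

∠ABQ = 91°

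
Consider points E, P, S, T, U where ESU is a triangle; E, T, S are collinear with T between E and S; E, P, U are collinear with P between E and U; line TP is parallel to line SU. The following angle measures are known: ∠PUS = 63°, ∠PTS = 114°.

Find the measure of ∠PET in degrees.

1. ∠EUS = 63°  [P on ray UE]
2. ∠ETP = 66°  [linear pair at T on ES]
3. ∠EPT = 63°  [TP∥SU, corresponding at P]
4. ∠PET = 51°  [△ETP]

∠PET = 51°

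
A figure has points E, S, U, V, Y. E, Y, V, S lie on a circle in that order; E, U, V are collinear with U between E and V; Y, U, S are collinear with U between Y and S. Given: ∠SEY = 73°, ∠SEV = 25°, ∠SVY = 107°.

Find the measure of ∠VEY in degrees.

1. ∠SYV = 25°  [same arc VS]
2. ∠VSY = 48°  [△YVS]
3. ∠VEY = 48°  [same arc YV]

∠VEY = 48°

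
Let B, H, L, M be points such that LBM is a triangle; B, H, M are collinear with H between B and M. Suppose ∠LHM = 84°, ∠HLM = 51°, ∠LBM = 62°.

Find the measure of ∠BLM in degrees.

∠BLM = 73°

1. ∠HML = 45°  [△LHM]
2. ∠BML = 45°  [H on ray MB]
3. ∠BLM = 73°  [△LBM]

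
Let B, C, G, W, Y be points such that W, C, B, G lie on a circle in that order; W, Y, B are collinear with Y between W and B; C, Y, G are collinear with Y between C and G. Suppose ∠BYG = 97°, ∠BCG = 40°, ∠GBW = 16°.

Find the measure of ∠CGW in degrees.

1. ∠GYW = 83°  [linear pair at Y on WB]
2. ∠BWG = 40°  [same arc BG]
3. ∠CGW = 57°  [△WYG]

∠CGW = 57°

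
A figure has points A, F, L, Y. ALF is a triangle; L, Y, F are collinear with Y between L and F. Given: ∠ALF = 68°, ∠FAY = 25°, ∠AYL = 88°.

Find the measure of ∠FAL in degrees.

∠FAL = 49°

1. ∠AYF = 92°  [linear pair at Y on LF]
2. ∠AFY = 63°  [△AYF]
3. ∠AFL = 63°  [Y on ray FL]
4. ∠FAL = 49°  [△ALF]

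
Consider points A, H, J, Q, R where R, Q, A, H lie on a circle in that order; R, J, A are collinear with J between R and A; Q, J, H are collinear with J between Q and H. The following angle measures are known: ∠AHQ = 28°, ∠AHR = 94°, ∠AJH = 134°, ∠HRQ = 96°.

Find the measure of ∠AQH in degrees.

1. ∠HAR = 18°  [△AJH]
2. ∠ARH = 68°  [△RAH]
3. ∠AQH = 68°  [same arc AH]

∠AQH = 68°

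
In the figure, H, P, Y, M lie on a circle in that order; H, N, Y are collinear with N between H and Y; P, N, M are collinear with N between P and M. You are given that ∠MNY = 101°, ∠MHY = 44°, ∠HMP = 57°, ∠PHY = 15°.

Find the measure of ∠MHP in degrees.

1. ∠HNP = 101°  [vertical angles at N]
2. ∠HPM = 64°  [△HNP]
3. ∠MHP = 59°  [△HPM]

∠MHP = 59°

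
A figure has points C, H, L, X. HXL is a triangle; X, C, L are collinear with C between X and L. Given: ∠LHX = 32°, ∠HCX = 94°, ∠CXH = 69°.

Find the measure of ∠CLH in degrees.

1. ∠HXL = 69°  [C on ray XL]
2. ∠HLX = 79°  [△HXL]
3. ∠CLH = 79°  [C on ray LX]

∠CLH = 79°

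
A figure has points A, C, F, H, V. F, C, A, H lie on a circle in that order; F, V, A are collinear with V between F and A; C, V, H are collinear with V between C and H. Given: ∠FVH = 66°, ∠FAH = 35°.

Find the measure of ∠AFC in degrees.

1. ∠AVC = 66°  [vertical angles at V]
2. ∠FCH = 35°  [same arc FH]
3. ∠CVF = 114°  [linear pair at V on FA]
4. ∠AFC = 31°  [△FVC]

∠AFC = 31°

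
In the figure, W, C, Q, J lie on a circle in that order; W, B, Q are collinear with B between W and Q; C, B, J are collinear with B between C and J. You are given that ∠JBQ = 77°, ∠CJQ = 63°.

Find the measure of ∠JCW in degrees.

∠JCW = 40°

1. ∠CBW = 77°  [vertical angles at B]
2. ∠CWQ = 63°  [same arc CQ]
3. ∠JCW = 40°  [△WBC]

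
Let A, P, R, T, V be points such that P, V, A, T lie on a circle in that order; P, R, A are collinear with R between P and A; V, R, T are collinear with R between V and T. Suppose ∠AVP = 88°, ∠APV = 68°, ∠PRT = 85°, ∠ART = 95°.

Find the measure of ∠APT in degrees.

1. ∠ATP = 92°  [cyclic PVAT, opposite ∠V+∠T]
2. ∠ATV = 68°  [same arc VA]
3. ∠PAT = 17°  [△ART]
4. ∠APT = 71°  [△PAT]

∠APT = 71°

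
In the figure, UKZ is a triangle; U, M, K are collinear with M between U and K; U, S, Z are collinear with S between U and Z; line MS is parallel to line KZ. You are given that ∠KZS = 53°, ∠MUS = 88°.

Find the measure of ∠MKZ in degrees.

∠MKZ = 39°

1. ∠KZU = 53°  [S on ray ZU]
2. ∠KUZ = 88°  [M on UK, S on UZ]
3. ∠UKZ = 39°  [△UKZ]
4. ∠MKZ = 39°  [M on ray KU]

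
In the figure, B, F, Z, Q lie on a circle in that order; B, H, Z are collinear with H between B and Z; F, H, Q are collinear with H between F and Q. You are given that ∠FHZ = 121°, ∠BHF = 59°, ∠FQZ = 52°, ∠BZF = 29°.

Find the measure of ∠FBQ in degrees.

∠FBQ = 82°

1. ∠QFZ = 30°  [△FHZ]
2. ∠FZQ = 98°  [△FZQ]
3. ∠FBQ = 82°  [cyclic BFZQ, opposite ∠B+∠Z]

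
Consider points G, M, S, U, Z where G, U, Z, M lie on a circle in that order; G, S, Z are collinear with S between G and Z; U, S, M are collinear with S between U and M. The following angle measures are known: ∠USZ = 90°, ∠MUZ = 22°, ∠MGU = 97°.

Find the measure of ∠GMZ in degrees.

∠GMZ = 143°

1. ∠GSM = 90°  [vertical angles at S]
2. ∠MGZ = 22°  [same arc ZM]
3. ∠MZU = 83°  [cyclic GUZM, opposite ∠G+∠Z]
4. ∠MSZ = 90°  [linear pair at S on GZ]
5. ∠UMZ = 75°  [△UZM]
6. ∠GZM = 15°  [△ZSM]
7. ∠GMZ = 143°  [△GZM]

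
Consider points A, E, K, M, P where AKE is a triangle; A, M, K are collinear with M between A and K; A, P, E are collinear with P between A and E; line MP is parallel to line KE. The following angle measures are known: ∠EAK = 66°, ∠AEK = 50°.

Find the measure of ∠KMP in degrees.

1. ∠AKE = 64°  [△AKE]
2. ∠AMP = 64°  [MP∥KE, corresponding at M]
3. ∠KMP = 116°  [linear pair at M on AK]

∠KMP = 116°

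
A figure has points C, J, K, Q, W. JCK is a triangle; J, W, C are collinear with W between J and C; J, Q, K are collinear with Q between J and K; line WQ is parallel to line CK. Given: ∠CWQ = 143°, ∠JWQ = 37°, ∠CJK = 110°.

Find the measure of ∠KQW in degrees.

∠KQW = 147°

1. ∠JCK = 37°  [WQ∥CK, corresponding at W]
2. ∠CKJ = 33°  [△JCK]
3. ∠JQW = 33°  [WQ∥CK, corresponding at Q]
4. ∠KQW = 147°  [linear pair at Q on JK]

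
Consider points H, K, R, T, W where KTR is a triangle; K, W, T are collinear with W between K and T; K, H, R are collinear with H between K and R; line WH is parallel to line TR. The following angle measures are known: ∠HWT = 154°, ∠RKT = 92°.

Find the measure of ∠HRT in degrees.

1. ∠HWK = 26°  [linear pair at W on KT]
2. ∠HKW = 92°  [W on KT, H on KR]
3. ∠KHW = 62°  [△KWH]
4. ∠RHW = 118°  [linear pair at H on KR]
5. ∠HRT = 62°  [WH∥TR, co-interior at R–H]

∠HRT = 62°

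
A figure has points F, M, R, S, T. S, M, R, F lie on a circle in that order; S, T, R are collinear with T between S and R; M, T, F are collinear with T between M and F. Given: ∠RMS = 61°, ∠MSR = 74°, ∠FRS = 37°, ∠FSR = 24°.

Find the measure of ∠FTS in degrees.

1. ∠MFR = 74°  [same arc MR]
2. ∠FTR = 69°  [△RTF]
3. ∠FTS = 111°  [linear pair at T on SR]

∠FTS = 111°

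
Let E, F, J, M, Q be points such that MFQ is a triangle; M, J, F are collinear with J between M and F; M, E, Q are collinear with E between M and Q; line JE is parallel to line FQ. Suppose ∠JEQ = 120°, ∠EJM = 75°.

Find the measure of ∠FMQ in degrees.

1. ∠JEM = 60°  [linear pair at E on MQ]
2. ∠EMJ = 45°  [△MJE]
3. ∠FMQ = 45°  [J on MF, E on MQ]

∠FMQ = 45°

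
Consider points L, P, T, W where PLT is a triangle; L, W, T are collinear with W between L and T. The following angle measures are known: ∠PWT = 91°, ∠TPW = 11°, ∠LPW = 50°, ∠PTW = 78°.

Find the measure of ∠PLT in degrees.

1. ∠LWP = 89°  [linear pair at W on LT]
2. ∠PLW = 41°  [△PLW]
3. ∠PLT = 41°  [W on ray LT]

∠PLT = 41°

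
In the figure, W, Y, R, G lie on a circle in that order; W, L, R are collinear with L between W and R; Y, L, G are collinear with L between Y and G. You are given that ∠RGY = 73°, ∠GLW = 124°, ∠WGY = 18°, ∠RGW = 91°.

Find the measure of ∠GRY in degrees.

1. ∠RLY = 124°  [vertical angles at L]
2. ∠WRY = 18°  [same arc WY]
3. ∠GYR = 38°  [△YLR]
4. ∠GRY = 69°  [△YRG]

∠GRY = 69°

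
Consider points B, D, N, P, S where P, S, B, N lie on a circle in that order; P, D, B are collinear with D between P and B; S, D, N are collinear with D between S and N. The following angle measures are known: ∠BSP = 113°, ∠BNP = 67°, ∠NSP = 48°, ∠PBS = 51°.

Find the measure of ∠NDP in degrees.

∠NDP = 64°

1. ∠NBP = 48°  [same arc PN]
2. ∠PNS = 51°  [same arc PS]
3. ∠BPN = 65°  [△PBN]
4. ∠NDP = 64°  [△PDN]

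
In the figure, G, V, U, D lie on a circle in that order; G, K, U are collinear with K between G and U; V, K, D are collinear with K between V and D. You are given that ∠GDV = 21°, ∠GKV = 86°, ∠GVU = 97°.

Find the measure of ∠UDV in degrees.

∠UDV = 62°

1. ∠GUV = 21°  [same arc GV]
2. ∠UGV = 62°  [△GVU]
3. ∠UDV = 62°  [same arc VU]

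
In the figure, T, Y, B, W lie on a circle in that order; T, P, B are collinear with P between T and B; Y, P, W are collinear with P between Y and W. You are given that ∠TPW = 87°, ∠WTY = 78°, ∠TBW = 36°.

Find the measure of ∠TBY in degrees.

1. ∠BPY = 87°  [vertical angles at P]
2. ∠BPW = 93°  [linear pair at P on TB]
3. ∠WBY = 102°  [cyclic TYBW, opposite ∠T+∠B]
4. ∠BWY = 51°  [△BPW]
5. ∠BYW = 27°  [△YBW]
6. ∠TBY = 66°  [△YPB]

∠TBY = 66°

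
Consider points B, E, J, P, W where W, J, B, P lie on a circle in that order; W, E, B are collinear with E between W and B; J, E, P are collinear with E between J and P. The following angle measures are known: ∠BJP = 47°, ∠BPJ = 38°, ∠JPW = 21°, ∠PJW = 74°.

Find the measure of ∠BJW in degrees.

1. ∠BWJ = 38°  [same arc JB]
2. ∠JBW = 21°  [same arc WJ]
3. ∠BJW = 121°  [△WJB]

∠BJW = 121°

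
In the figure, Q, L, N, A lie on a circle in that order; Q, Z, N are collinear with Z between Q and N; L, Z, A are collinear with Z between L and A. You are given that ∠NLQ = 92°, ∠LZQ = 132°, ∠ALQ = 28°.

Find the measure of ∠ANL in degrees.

1. ∠NAQ = 88°  [cyclic QLNA, opposite ∠L+∠A]
2. ∠AZN = 132°  [vertical angles at Z]
3. ∠ANQ = 28°  [same arc QA]
4. ∠AQN = 64°  [△QNA]
5. ∠LAN = 20°  [△NZA]
6. ∠ALN = 64°  [same arc NA]
7. ∠ANL = 96°  [△LNA]

∠ANL = 96°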